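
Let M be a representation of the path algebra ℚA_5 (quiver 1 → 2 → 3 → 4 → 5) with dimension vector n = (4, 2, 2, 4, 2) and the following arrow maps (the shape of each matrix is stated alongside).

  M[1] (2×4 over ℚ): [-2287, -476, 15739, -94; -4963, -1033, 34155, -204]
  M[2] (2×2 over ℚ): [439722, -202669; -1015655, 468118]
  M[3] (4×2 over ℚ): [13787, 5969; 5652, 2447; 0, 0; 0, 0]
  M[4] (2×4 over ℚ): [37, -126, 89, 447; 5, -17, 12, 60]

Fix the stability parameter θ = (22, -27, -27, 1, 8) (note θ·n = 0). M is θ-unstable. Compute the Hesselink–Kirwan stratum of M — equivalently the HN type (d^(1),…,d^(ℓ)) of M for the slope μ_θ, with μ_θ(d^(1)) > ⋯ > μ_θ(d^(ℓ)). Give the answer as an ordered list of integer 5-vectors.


Interval decomposition of M: I[1,1]^2, I[1,5]^2, I[4,4]^2.
HN type (ℓ=4): μ^(1)=22; μ^(2)=8; μ^(3)=1; μ^(4)=-32/3

((2, 0, 0, 0, 0); (0, 0, 0, 0, 2); (0, 0, 0, 4, 0); (2, 2, 2, 0, 0))


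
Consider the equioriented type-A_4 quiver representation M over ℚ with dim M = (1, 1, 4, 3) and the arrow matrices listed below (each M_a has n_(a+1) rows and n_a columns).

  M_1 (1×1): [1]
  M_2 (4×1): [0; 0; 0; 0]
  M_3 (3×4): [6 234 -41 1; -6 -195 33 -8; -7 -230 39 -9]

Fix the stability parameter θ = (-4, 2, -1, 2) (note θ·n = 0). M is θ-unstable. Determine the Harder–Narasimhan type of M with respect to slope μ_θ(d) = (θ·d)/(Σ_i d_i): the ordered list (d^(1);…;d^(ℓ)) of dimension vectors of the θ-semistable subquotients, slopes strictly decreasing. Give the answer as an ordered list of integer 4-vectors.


Interval decomposition of M: I[1,2], I[3,3], I[3,4]^3.
HN type (ℓ=3): μ^(1)=2; μ^(2)=-1; μ^(3)=-4

((0, 1, 0, 3); (0, 0, 4, 0); (1, 0, 0, 0))


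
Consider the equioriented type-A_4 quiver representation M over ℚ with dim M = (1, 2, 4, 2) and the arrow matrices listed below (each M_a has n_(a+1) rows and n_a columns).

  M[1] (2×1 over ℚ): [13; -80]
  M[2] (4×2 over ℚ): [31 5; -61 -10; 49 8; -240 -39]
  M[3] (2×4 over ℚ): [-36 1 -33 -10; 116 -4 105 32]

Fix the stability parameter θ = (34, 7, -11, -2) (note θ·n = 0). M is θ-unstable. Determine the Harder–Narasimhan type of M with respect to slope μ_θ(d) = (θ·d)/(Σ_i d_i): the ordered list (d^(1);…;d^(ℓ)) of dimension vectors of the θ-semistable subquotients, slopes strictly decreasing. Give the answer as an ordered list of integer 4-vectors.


Barcode: M ≅ I[1,4], I[2,4], I[3,3]^2. HN layers by μ_θ (3 steps, strictly decreasing):
  μ^(1)=7; μ^(2)=-2; μ^(3)=-11

((1, 1, 1, 1); (0, 1, 1, 1); (0, 0, 2, 0))


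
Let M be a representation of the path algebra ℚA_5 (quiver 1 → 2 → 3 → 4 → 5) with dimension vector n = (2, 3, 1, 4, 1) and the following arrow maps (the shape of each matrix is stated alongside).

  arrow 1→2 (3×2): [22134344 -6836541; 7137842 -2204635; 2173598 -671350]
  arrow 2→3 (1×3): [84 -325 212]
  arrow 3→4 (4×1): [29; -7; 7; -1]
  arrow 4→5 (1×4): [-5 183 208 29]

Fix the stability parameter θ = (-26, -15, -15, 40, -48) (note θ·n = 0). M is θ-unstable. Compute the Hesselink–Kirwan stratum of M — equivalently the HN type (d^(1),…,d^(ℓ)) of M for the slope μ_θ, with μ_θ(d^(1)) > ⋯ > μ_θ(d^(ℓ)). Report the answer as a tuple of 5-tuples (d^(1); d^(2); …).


Via rank(M_{q-1}∘⋯∘M_p): M ≅ I[1,2], I[1,5], I[2,2], I[4,4]^3.
μ_θ-semistable layers: μ^(1)=40; μ^(2)=-4; μ^(3)=-15; μ^(4)=-26

((0, 0, 0, 3, 0); (0, 0, 0, 1, 1); (0, 3, 1, 0, 0); (2, 0, 0, 0, 0))


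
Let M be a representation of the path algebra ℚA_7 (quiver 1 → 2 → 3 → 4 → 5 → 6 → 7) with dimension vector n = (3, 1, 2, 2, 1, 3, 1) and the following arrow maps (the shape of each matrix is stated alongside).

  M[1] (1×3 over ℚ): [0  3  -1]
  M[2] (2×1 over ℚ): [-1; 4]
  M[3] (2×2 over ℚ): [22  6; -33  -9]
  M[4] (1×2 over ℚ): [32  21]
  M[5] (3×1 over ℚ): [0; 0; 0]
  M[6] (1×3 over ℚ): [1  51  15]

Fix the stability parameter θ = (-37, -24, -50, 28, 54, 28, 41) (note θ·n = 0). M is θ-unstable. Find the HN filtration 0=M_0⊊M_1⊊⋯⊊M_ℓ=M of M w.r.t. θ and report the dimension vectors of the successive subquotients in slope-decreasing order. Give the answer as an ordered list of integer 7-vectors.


Via rank(M_{q-1}∘⋯∘M_p): M ≅ I[1,1]^2, I[1,5], I[3,3], I[4,4], I[6,6]^2, I[6,7].
μ_θ-semistable layers: μ^(1)=54; μ^(2)=41; μ^(3)=28; μ^(4)=-37; μ^(5)=-50

((0, 0, 0, 0, 1, 0, 0); (0, 0, 0, 0, 0, 0, 1); (0, 0, 0, 2, 0, 3, 0); (3, 1, 1, 0, 0, 0, 0); (0, 0, 1, 0, 0, 0, 0))


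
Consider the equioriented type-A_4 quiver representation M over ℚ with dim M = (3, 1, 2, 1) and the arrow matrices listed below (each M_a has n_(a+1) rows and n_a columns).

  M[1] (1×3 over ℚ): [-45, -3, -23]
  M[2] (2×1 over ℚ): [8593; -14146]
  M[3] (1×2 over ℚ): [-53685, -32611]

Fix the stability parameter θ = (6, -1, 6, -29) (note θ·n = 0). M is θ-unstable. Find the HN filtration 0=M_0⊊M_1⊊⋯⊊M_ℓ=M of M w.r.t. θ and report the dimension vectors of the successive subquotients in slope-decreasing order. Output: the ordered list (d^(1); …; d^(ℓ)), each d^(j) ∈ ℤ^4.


Via rank(M_{q-1}∘⋯∘M_p): M ≅ I[1,1]^2, I[1,4], I[3,3].
μ_θ-semistable layers: μ^(1)=6; μ^(2)=-9/2

((2, 0, 1, 0); (1, 1, 1, 1))


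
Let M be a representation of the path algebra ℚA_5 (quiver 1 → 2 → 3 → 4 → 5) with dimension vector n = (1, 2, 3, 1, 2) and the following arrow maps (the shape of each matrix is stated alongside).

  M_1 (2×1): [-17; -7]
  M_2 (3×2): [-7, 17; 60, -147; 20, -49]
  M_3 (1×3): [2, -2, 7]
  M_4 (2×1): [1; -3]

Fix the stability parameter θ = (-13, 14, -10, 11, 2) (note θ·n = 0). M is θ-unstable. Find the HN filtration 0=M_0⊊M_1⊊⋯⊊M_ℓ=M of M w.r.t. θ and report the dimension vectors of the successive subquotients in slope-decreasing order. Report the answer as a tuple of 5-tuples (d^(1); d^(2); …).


Barcode: M ≅ I[1,5], I[2,3], I[3,3], I[5,5]. HN layers by μ_θ (4 steps, strictly decreasing):
  μ^(1)=13/2; μ^(2)=2; μ^(3)=-10; μ^(4)=-13

((0, 0, 0, 1, 1); (0, 2, 2, 0, 1); (0, 0, 1, 0, 0); (1, 0, 0, 0, 0))


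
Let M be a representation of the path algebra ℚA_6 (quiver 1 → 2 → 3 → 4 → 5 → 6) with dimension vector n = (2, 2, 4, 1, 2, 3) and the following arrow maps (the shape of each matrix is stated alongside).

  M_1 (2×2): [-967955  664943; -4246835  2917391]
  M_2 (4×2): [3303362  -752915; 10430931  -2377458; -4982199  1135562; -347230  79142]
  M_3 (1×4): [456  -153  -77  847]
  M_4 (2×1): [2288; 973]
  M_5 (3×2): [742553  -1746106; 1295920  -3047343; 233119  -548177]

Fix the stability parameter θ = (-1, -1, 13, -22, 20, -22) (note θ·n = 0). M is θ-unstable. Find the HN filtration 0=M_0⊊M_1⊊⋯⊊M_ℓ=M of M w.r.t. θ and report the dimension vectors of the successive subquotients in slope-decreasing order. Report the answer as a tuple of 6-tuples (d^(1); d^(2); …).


Barcode: M ≅ I[1,1], I[1,3], I[2,6], I[3,3]^2, I[5,6], I[6,6]. HN layers by μ_θ (4 steps, strictly decreasing):
  μ^(1)=13; μ^(2)=-1; μ^(3)=-10/3; μ^(4)=-22

((0, 0, 3, 0, 0, 0); (2, 1, 0, 0, 2, 2); (0, 1, 1, 1, 0, 0); (0, 0, 0, 0, 0, 1))


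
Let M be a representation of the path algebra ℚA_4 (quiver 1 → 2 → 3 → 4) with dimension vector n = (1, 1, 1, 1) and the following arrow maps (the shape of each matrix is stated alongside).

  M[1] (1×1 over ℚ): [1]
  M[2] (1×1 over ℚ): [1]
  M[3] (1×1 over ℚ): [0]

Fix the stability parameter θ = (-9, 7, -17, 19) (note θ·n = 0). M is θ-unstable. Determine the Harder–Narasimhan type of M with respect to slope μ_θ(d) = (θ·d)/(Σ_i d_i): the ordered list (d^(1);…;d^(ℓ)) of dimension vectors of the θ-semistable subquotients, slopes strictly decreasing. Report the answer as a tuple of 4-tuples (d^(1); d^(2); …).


Barcode: M ≅ I[1,3], I[4,4]. HN layers by μ_θ (3 steps, strictly decreasing):
  μ^(1)=19; μ^(2)=-5; μ^(3)=-9

((0, 0, 0, 1); (0, 1, 1, 0); (1, 0, 0, 0))


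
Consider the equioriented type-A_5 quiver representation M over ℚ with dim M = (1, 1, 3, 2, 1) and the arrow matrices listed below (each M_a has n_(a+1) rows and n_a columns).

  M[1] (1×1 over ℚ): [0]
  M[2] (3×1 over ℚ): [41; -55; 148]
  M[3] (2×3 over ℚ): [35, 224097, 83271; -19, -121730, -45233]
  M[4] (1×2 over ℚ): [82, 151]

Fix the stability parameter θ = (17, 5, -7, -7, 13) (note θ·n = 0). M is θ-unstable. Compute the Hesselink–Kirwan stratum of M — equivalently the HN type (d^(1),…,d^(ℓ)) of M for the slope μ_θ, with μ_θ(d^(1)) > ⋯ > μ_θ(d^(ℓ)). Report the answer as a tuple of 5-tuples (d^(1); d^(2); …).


Barcode: M ≅ I[1,1], I[2,5], I[3,3], I[3,4]. HN layers by μ_θ (4 steps, strictly decreasing):
  μ^(1)=17; μ^(2)=13; μ^(3)=-3; μ^(4)=-7

((1, 0, 0, 0, 0); (0, 0, 0, 0, 1); (0, 1, 1, 1, 0); (0, 0, 2, 1, 0))


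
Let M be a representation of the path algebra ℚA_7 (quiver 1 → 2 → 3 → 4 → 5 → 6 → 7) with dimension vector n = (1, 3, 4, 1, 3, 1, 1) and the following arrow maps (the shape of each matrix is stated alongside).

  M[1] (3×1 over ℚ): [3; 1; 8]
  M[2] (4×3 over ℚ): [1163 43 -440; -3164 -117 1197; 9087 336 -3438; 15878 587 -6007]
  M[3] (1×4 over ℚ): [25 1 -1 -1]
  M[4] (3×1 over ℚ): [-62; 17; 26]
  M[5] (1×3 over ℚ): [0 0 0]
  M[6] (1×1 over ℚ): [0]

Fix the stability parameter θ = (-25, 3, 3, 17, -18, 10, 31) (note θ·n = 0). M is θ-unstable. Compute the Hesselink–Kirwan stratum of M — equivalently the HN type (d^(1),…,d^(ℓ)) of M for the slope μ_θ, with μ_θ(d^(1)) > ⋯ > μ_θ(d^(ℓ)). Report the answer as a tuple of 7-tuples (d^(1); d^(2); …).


Barcode: M ≅ I[1,5], I[2,3]^2, I[3,3], I[5,5]^2, I[6,6], I[7,7]. HN layers by μ_θ (6 steps, strictly decreasing):
  μ^(1)=31; μ^(2)=10; μ^(3)=3; μ^(4)=5/4; μ^(5)=-18; μ^(6)=-25

((0, 0, 0, 0, 0, 0, 1); (0, 0, 0, 0, 0, 1, 0); (0, 2, 3, 0, 0, 0, 0); (0, 1, 1, 1, 1, 0, 0); (0, 0, 0, 0, 2, 0, 0); (1, 0, 0, 0, 0, 0, 0))


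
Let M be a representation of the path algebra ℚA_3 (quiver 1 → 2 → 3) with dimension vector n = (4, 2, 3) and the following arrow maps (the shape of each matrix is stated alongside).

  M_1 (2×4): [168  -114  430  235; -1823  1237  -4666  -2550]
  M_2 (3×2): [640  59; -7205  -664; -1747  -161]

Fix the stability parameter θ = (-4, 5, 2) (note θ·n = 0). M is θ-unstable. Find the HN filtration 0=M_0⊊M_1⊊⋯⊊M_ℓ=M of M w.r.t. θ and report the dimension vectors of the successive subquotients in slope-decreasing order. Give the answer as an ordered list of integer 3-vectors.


Barcode: M ≅ I[1,1]^2, I[1,3]^2, I[3,3]. HN layers by μ_θ (3 steps, strictly decreasing):
  μ^(1)=7/2; μ^(2)=2; μ^(3)=-4

((0, 2, 2); (0, 0, 1); (4, 0, 0))


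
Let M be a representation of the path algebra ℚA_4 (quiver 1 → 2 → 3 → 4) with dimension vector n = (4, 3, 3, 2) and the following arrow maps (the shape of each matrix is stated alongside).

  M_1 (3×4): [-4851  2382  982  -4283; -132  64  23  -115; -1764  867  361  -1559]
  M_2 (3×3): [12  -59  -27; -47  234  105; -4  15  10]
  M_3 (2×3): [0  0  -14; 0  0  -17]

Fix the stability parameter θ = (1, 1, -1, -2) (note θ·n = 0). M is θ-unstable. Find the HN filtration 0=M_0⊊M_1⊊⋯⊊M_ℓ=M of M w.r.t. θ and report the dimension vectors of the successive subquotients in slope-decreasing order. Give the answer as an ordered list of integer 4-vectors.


Barcode: M ≅ I[1,1], I[1,3]^2, I[1,4], I[4,4]. HN layers by μ_θ (4 steps, strictly decreasing):
  μ^(1)=1; μ^(2)=1/3; μ^(3)=-1/4; μ^(4)=-2

((1, 0, 0, 0); (2, 2, 2, 0); (1, 1, 1, 1); (0, 0, 0, 1))


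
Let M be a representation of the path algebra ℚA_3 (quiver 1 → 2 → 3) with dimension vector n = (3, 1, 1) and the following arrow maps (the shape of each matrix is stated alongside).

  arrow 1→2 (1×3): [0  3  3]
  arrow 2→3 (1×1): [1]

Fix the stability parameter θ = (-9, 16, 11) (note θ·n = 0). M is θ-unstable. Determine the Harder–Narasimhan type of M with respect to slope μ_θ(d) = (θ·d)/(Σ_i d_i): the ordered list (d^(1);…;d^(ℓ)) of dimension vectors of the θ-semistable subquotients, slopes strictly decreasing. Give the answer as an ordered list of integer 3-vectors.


Interval decomposition of M: I[1,1]^2, I[1,3].
HN type (ℓ=2): μ^(1)=27/2; μ^(2)=-9

((0, 1, 1); (3, 0, 0))


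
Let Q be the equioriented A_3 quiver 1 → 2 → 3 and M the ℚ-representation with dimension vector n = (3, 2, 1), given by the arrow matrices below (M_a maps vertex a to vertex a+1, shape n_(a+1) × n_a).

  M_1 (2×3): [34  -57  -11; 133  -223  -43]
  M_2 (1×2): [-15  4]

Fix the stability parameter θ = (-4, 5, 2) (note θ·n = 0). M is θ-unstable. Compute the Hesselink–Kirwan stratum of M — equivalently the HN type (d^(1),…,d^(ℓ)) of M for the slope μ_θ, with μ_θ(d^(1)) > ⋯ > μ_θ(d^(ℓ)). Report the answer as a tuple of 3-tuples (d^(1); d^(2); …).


Interval decomposition of M: I[1,1], I[1,2], I[1,3].
HN type (ℓ=3): μ^(1)=5; μ^(2)=7/2; μ^(3)=-4

((0, 1, 0); (0, 1, 1); (3, 0, 0))


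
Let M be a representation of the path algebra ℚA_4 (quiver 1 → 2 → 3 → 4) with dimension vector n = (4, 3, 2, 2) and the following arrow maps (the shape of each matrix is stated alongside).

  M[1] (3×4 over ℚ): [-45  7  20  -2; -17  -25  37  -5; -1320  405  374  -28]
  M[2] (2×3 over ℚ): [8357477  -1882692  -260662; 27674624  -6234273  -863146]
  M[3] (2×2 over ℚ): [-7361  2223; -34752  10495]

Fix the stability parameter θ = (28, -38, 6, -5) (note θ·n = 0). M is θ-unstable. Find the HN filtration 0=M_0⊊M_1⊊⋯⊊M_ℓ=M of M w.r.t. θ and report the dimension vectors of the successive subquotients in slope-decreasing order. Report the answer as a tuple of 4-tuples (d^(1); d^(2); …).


Via rank(M_{q-1}∘⋯∘M_p): M ≅ I[1,1], I[1,2], I[1,4]^2.
μ_θ-semistable layers: μ^(1)=28; μ^(2)=1/2; μ^(3)=-5

((1, 0, 0, 0); (0, 0, 2, 2); (3, 3, 0, 0))


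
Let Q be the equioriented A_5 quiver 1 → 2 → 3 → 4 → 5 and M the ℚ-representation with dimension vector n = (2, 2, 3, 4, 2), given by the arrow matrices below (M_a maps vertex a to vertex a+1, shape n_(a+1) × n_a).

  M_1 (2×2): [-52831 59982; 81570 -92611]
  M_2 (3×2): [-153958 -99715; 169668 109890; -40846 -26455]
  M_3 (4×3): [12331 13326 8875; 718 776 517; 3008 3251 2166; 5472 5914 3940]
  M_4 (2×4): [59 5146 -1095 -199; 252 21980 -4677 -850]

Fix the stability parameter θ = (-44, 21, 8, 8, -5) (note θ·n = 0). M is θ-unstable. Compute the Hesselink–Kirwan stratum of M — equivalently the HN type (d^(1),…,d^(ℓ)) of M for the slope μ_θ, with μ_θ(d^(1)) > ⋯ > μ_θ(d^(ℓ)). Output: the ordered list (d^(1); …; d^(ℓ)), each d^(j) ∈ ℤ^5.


Via rank(M_{q-1}∘⋯∘M_p): M ≅ I[1,2], I[1,5], I[3,4], I[3,5], I[4,4].
μ_θ-semistable layers: μ^(1)=21; μ^(2)=8; μ^(3)=11/3; μ^(4)=-44

((0, 1, 0, 0, 0); (0, 1, 2, 3, 1); (0, 0, 1, 1, 1); (2, 0, 0, 0, 0))


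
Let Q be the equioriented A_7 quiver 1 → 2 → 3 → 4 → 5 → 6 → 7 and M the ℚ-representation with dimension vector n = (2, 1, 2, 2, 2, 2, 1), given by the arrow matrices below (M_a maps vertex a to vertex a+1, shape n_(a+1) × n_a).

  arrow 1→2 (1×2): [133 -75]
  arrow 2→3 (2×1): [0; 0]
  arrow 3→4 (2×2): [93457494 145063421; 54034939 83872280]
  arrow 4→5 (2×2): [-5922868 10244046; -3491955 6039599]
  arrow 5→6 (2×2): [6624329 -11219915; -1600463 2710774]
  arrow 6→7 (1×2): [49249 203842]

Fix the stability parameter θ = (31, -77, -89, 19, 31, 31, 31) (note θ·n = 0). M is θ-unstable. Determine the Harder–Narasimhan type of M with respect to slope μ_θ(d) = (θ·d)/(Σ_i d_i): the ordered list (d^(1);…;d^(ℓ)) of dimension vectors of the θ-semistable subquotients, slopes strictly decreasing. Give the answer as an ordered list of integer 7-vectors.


Via rank(M_{q-1}∘⋯∘M_p): M ≅ I[1,1], I[1,2], I[3,6], I[3,7].
μ_θ-semistable layers: μ^(1)=31; μ^(2)=19; μ^(3)=-23; μ^(4)=-89

((1, 0, 0, 0, 2, 2, 1); (0, 0, 0, 2, 0, 0, 0); (1, 1, 0, 0, 0, 0, 0); (0, 0, 2, 0, 0, 0, 0))


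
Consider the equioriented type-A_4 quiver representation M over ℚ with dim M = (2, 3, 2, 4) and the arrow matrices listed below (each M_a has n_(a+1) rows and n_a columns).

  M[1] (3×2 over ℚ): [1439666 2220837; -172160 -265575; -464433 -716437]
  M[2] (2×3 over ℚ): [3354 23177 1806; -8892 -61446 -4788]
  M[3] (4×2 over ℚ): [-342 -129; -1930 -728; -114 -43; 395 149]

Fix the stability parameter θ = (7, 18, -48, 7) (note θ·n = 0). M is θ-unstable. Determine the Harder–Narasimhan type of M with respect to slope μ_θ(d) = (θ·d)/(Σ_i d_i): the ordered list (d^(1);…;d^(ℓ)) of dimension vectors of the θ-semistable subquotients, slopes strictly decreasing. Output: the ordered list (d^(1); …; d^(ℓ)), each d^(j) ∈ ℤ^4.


Barcode: M ≅ I[1,2], I[1,4], I[2,2], I[3,4], I[4,4]^2. HN layers by μ_θ (4 steps, strictly decreasing):
  μ^(1)=18; μ^(2)=7; μ^(3)=-23/3; μ^(4)=-48

((0, 2, 0, 0); (1, 0, 0, 4); (1, 1, 1, 0); (0, 0, 1, 0))


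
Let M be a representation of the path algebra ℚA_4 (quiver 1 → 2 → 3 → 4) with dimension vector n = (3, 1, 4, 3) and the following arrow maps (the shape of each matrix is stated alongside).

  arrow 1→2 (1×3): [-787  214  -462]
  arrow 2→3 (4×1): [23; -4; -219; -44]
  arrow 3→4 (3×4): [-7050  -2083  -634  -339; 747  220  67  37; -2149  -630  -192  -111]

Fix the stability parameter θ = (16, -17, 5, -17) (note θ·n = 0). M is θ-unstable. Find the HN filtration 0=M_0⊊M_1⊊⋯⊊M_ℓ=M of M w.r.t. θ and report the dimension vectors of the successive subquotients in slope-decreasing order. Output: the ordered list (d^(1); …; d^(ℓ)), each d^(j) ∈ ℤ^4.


Interval decomposition of M: I[1,1]^2, I[1,4], I[3,3], I[3,4]^2.
HN type (ℓ=4): μ^(1)=16; μ^(2)=5; μ^(3)=-13/4; μ^(4)=-6

((2, 0, 0, 0); (0, 0, 1, 0); (1, 1, 1, 1); (0, 0, 2, 2))


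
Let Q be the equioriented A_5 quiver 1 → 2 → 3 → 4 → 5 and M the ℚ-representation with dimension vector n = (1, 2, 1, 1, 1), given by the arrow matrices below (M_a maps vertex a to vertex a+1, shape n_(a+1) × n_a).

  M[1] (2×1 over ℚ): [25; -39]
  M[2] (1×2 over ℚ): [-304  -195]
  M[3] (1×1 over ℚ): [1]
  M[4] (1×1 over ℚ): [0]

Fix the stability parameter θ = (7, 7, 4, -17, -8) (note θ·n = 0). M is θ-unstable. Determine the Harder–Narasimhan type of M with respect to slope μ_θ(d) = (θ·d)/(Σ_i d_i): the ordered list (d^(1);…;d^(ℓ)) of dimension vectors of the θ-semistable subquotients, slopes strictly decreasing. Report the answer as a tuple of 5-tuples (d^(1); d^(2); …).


Via rank(M_{q-1}∘⋯∘M_p): M ≅ I[1,4], I[2,2], I[5,5].
μ_θ-semistable layers: μ^(1)=7; μ^(2)=1/4; μ^(3)=-8

((0, 1, 0, 0, 0); (1, 1, 1, 1, 0); (0, 0, 0, 0, 1))


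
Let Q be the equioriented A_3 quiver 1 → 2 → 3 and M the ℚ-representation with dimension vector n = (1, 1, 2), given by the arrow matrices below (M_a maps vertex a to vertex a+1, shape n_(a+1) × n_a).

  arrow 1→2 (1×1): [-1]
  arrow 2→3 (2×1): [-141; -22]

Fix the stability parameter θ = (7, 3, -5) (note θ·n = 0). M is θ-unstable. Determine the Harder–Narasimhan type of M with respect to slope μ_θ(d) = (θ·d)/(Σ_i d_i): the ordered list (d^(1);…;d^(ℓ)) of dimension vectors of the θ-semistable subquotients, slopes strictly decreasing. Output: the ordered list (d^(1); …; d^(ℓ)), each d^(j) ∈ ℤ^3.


Interval decomposition of M: I[1,3], I[3,3].
HN type (ℓ=2): μ^(1)=5/3; μ^(2)=-5

((1, 1, 1); (0, 0, 1))


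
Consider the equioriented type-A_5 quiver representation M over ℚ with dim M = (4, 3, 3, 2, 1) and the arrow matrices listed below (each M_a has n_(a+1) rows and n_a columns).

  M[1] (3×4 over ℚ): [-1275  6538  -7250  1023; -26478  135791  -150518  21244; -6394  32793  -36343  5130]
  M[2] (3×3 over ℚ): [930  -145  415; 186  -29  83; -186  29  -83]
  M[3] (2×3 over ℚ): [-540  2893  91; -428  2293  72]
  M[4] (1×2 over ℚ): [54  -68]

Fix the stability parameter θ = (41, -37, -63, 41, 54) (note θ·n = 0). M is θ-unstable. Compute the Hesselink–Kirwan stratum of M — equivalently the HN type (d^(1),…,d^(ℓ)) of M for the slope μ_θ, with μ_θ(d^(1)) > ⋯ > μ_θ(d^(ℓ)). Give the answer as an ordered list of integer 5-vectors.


Barcode: M ≅ I[1,1], I[1,2]^2, I[1,4], I[3,3], I[3,5]. HN layers by μ_θ (5 steps, strictly decreasing):
  μ^(1)=54; μ^(2)=41; μ^(3)=2; μ^(4)=-59/3; μ^(5)=-63

((0, 0, 0, 0, 1); (1, 0, 0, 2, 0); (2, 2, 0, 0, 0); (1, 1, 1, 0, 0); (0, 0, 2, 0, 0))


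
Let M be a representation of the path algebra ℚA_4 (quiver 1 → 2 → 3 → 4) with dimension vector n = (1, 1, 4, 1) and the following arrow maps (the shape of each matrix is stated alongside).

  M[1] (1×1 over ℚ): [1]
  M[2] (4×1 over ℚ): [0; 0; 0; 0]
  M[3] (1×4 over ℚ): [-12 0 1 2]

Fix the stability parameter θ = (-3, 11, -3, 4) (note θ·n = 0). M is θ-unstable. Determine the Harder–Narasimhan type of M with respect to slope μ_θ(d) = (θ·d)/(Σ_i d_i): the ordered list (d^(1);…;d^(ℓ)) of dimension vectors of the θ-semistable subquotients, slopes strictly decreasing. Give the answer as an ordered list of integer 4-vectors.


Barcode: M ≅ I[1,2], I[3,3]^3, I[3,4]. HN layers by μ_θ (3 steps, strictly decreasing):
  μ^(1)=11; μ^(2)=4; μ^(3)=-3

((0, 1, 0, 0); (0, 0, 0, 1); (1, 0, 4, 0))


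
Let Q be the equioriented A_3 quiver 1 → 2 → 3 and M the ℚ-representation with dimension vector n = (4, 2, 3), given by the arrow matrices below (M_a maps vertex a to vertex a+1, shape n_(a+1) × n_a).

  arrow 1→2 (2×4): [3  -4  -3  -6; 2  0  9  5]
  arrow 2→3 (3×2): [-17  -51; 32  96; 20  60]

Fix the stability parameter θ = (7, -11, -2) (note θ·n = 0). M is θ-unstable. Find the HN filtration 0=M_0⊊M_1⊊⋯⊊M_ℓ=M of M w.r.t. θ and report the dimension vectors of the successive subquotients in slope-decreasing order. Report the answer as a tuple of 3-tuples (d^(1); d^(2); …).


Barcode: M ≅ I[1,1]^2, I[1,2], I[1,3], I[3,3]^2. HN layers by μ_θ (2 steps, strictly decreasing):
  μ^(1)=7; μ^(2)=-2

((2, 0, 0); (2, 2, 3))


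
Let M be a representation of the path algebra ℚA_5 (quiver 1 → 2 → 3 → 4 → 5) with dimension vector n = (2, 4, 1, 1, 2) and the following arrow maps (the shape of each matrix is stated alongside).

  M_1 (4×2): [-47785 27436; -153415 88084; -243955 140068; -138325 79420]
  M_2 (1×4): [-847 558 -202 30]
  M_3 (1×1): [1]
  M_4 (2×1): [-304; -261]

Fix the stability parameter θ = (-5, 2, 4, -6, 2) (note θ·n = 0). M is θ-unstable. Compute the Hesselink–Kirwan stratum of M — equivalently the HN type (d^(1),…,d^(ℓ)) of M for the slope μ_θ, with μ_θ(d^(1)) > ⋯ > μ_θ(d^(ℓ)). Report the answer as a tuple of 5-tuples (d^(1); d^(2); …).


Interval decomposition of M: I[1,1], I[1,5], I[2,2]^3, I[5,5].
HN type (ℓ=3): μ^(1)=2; μ^(2)=0; μ^(3)=-5

((0, 3, 0, 0, 2); (0, 1, 1, 1, 0); (2, 0, 0, 0, 0))


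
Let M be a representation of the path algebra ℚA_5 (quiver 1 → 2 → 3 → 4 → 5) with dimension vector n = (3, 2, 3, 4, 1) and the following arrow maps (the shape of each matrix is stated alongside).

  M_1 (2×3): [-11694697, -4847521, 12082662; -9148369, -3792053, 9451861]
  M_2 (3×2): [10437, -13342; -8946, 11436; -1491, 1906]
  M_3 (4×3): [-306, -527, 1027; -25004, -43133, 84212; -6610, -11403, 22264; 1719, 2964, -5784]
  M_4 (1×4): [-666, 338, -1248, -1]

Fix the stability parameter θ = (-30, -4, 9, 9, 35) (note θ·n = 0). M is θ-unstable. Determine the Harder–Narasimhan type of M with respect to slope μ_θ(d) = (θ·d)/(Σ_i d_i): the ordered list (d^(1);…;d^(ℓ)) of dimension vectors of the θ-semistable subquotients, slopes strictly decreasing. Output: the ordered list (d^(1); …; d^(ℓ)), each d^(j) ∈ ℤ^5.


Via rank(M_{q-1}∘⋯∘M_p): M ≅ I[1,1], I[1,2], I[1,5], I[3,4]^2, I[4,4].
μ_θ-semistable layers: μ^(1)=35; μ^(2)=9; μ^(3)=-4; μ^(4)=-30

((0, 0, 0, 0, 1); (0, 0, 3, 4, 0); (0, 2, 0, 0, 0); (3, 0, 0, 0, 0))


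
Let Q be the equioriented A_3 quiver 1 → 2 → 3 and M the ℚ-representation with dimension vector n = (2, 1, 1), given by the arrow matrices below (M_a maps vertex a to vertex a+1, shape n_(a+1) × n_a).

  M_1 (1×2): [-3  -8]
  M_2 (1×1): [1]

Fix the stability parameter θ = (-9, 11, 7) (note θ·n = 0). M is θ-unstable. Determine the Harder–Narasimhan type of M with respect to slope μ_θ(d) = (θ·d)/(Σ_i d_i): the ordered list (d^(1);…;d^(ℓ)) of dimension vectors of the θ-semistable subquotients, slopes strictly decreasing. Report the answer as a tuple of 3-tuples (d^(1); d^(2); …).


Via rank(M_{q-1}∘⋯∘M_p): M ≅ I[1,1], I[1,3].
μ_θ-semistable layers: μ^(1)=9; μ^(2)=-9

((0, 1, 1); (2, 0, 0))


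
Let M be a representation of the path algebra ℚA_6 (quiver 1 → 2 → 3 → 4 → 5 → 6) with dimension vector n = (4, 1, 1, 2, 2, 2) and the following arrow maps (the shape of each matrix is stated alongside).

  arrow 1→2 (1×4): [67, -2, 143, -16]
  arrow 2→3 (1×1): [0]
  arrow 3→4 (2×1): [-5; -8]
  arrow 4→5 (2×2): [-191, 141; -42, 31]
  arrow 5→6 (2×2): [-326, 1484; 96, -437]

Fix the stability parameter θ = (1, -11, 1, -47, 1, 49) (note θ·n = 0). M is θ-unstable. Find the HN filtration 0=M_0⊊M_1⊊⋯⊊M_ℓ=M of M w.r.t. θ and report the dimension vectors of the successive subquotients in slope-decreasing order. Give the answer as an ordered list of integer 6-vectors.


Via rank(M_{q-1}∘⋯∘M_p): M ≅ I[1,1]^3, I[1,2], I[3,6], I[4,6].
μ_θ-semistable layers: μ^(1)=49; μ^(2)=1; μ^(3)=-5; μ^(4)=-23; μ^(5)=-47

((0, 0, 0, 0, 0, 2); (3, 0, 0, 0, 2, 0); (1, 1, 0, 0, 0, 0); (0, 0, 1, 1, 0, 0); (0, 0, 0, 1, 0, 0))


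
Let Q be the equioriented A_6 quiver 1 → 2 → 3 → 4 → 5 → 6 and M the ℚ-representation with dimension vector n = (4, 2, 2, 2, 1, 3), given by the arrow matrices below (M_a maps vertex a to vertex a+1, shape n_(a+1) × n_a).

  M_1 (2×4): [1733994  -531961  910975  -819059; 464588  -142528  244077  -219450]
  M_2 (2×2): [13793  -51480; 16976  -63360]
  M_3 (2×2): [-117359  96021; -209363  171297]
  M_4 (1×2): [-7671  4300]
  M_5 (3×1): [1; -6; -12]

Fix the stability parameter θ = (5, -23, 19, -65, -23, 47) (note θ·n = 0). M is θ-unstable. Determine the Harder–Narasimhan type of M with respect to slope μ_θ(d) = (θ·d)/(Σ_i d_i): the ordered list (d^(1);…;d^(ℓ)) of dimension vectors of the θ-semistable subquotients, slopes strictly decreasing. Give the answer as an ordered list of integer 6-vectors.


Interval decomposition of M: I[1,1]^2, I[1,2], I[1,6], I[3,3], I[4,4], I[6,6]^2.
HN type (ℓ=6): μ^(1)=47; μ^(2)=19; μ^(3)=5; μ^(4)=-9; μ^(5)=-87/5; μ^(6)=-65

((0, 0, 0, 0, 0, 3); (0, 0, 1, 0, 0, 0); (2, 0, 0, 0, 0, 0); (1, 1, 0, 0, 0, 0); (1, 1, 1, 1, 1, 0); (0, 0, 0, 1, 0, 0))


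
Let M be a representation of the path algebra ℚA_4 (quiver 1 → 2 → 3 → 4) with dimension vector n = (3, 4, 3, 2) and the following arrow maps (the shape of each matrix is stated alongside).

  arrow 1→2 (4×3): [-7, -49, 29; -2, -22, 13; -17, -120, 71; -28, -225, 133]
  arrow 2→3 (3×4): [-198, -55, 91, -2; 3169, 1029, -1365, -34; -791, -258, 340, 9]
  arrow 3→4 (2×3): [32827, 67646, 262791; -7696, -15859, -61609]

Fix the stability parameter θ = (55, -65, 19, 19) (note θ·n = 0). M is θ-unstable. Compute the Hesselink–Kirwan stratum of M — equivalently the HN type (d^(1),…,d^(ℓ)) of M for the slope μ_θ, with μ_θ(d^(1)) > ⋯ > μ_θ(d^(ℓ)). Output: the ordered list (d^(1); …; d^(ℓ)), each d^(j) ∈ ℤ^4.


Via rank(M_{q-1}∘⋯∘M_p): M ≅ I[1,3], I[1,4]^2, I[2,2].
μ_θ-semistable layers: μ^(1)=19; μ^(2)=-5; μ^(3)=-65

((0, 0, 3, 2); (3, 3, 0, 0); (0, 1, 0, 0))


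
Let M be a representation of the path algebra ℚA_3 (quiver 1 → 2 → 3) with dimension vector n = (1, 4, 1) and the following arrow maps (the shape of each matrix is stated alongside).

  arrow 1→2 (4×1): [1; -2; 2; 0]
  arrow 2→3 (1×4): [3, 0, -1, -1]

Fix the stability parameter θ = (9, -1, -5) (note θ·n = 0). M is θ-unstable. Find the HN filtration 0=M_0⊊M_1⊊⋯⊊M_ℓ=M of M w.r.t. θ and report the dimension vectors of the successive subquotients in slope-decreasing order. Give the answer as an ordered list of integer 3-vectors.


Interval decomposition of M: I[1,3], I[2,2]^3.
HN type (ℓ=2): μ^(1)=1; μ^(2)=-1

((1, 1, 1); (0, 3, 0))


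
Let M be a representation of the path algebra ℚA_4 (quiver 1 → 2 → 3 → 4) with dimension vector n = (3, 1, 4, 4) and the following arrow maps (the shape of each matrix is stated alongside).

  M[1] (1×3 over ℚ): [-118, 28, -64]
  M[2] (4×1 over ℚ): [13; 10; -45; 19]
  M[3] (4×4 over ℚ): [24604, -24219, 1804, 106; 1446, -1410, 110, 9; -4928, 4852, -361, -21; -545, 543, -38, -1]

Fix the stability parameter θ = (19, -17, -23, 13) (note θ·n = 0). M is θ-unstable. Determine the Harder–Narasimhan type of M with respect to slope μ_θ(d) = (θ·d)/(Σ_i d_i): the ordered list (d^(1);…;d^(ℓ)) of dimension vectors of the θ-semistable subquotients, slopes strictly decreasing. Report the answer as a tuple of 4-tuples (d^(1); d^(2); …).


Via rank(M_{q-1}∘⋯∘M_p): M ≅ I[1,1]^2, I[1,4], I[3,4]^3.
μ_θ-semistable layers: μ^(1)=19; μ^(2)=13; μ^(3)=-7; μ^(4)=-23

((2, 0, 0, 0); (0, 0, 0, 4); (1, 1, 1, 0); (0, 0, 3, 0))


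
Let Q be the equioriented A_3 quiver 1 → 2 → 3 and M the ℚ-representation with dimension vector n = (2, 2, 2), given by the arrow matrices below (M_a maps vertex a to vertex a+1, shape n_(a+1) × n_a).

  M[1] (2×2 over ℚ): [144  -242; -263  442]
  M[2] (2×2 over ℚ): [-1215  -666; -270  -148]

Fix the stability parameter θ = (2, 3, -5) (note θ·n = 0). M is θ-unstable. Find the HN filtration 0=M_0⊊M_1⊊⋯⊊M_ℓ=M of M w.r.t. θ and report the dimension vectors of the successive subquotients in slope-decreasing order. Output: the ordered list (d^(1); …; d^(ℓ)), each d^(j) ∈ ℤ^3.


Via rank(M_{q-1}∘⋯∘M_p): M ≅ I[1,2], I[1,3], I[3,3].
μ_θ-semistable layers: μ^(1)=3; μ^(2)=2; μ^(3)=0; μ^(4)=-5

((0, 1, 0); (1, 0, 0); (1, 1, 1); (0, 0, 1))


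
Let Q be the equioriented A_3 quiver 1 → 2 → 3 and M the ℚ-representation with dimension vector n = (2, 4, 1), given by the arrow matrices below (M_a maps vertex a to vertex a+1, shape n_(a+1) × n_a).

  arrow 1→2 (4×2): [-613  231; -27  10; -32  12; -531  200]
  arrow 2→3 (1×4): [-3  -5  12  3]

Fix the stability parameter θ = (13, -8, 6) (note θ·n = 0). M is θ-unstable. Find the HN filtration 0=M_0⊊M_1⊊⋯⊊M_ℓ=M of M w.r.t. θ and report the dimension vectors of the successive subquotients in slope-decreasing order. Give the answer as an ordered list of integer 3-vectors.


Interval decomposition of M: I[1,2], I[1,3], I[2,2]^2.
HN type (ℓ=3): μ^(1)=6; μ^(2)=5/2; μ^(3)=-8

((0, 0, 1); (2, 2, 0); (0, 2, 0))


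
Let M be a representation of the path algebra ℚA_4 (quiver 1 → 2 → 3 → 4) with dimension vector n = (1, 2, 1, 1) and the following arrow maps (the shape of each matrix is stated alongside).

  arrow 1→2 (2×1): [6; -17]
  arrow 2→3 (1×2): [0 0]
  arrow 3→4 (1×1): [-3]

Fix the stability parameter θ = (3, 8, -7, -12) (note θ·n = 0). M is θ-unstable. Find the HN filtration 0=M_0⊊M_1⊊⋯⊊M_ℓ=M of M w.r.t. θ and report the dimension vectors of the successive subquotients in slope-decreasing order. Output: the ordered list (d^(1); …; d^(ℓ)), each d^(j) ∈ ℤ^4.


Via rank(M_{q-1}∘⋯∘M_p): M ≅ I[1,2], I[2,2], I[3,4].
μ_θ-semistable layers: μ^(1)=8; μ^(2)=3; μ^(3)=-19/2

((0, 2, 0, 0); (1, 0, 0, 0); (0, 0, 1, 1))


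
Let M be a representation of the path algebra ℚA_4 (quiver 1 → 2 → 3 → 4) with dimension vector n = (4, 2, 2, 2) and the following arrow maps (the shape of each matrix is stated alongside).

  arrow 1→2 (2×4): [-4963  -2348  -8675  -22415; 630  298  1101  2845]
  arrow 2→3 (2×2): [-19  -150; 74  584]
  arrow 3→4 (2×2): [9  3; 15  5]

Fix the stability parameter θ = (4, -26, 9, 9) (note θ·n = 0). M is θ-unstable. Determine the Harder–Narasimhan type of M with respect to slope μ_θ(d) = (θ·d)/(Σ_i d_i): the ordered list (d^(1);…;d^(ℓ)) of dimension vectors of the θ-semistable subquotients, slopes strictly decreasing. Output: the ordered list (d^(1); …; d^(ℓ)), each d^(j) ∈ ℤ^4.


Barcode: M ≅ I[1,1]^2, I[1,3], I[1,4], I[4,4]. HN layers by μ_θ (3 steps, strictly decreasing):
  μ^(1)=9; μ^(2)=4; μ^(3)=-11

((0, 0, 2, 2); (2, 0, 0, 0); (2, 2, 0, 0))


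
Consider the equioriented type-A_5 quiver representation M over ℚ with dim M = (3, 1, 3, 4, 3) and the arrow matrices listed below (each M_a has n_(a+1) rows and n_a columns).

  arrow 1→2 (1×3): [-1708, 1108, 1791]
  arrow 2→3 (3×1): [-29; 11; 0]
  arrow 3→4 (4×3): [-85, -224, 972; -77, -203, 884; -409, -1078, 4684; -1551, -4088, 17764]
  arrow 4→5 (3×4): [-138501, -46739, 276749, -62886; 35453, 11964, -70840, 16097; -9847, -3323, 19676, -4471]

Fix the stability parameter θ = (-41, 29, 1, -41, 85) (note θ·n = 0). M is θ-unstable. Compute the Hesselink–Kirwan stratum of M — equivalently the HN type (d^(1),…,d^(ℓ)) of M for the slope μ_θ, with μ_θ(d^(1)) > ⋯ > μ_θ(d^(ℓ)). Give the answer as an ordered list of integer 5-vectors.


Via rank(M_{q-1}∘⋯∘M_p): M ≅ I[1,1]^2, I[1,4], I[3,3], I[3,5], I[4,5]^2.
μ_θ-semistable layers: μ^(1)=85; μ^(2)=1; μ^(3)=-11/3; μ^(4)=-20; μ^(5)=-41

((0, 0, 0, 0, 3); (0, 0, 1, 0, 0); (0, 1, 1, 1, 0); (0, 0, 1, 1, 0); (3, 0, 0, 2, 0))


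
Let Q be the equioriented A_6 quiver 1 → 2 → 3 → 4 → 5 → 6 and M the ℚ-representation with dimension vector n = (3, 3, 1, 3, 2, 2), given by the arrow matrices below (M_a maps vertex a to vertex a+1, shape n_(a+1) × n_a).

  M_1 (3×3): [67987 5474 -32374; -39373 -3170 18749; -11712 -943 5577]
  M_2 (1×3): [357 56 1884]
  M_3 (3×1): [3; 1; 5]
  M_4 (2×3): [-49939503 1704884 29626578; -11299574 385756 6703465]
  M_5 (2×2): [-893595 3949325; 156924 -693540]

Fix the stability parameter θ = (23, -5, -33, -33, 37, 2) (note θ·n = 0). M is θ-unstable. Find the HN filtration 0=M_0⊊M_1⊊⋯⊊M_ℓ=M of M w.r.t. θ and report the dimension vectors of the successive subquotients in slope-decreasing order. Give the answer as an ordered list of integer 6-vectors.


Barcode: M ≅ I[1,2]^2, I[1,5], I[4,4], I[4,6], I[6,6]. HN layers by μ_θ (6 steps, strictly decreasing):
  μ^(1)=37; μ^(2)=39/2; μ^(3)=9; μ^(4)=2; μ^(5)=-12; μ^(6)=-33

((0, 0, 0, 0, 1, 0); (0, 0, 0, 0, 1, 1); (2, 2, 0, 0, 0, 0); (0, 0, 0, 0, 0, 1); (1, 1, 1, 1, 0, 0); (0, 0, 0, 2, 0, 0))


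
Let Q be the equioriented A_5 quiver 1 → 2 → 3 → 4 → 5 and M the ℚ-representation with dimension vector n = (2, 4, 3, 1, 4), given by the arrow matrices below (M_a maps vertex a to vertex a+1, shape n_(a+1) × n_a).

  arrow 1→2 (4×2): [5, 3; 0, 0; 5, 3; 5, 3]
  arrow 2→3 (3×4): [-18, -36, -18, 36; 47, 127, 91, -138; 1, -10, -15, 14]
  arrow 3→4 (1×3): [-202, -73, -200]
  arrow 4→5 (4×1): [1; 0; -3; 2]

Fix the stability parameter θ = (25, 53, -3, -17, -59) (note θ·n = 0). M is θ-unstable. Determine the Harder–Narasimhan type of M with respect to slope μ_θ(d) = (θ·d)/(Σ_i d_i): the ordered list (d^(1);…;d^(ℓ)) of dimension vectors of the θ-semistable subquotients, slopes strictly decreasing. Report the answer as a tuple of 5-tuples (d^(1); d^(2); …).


Via rank(M_{q-1}∘⋯∘M_p): M ≅ I[1,1], I[1,2], I[2,2], I[2,3], I[2,5], I[3,3], I[5,5]^3.
μ_θ-semistable layers: μ^(1)=53; μ^(2)=25; μ^(3)=-3; μ^(4)=-13/2; μ^(5)=-59

((0, 2, 0, 0, 0); (2, 1, 1, 0, 0); (0, 0, 1, 0, 0); (0, 1, 1, 1, 1); (0, 0, 0, 0, 3))


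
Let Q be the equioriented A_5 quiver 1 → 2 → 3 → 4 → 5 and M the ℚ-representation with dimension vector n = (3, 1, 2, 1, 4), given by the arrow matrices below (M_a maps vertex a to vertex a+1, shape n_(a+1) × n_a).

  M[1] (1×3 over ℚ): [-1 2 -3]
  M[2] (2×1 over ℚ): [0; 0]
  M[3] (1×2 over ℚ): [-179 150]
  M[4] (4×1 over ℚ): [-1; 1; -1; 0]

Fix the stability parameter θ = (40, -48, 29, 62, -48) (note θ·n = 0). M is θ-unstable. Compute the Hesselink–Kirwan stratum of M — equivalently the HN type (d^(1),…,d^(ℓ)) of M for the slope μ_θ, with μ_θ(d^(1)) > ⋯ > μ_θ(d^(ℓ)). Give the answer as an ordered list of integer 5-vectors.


Via rank(M_{q-1}∘⋯∘M_p): M ≅ I[1,1]^2, I[1,2], I[3,3], I[3,5], I[5,5]^3.
μ_θ-semistable layers: μ^(1)=40; μ^(2)=29; μ^(3)=43/3; μ^(4)=-4; μ^(5)=-48

((2, 0, 0, 0, 0); (0, 0, 1, 0, 0); (0, 0, 1, 1, 1); (1, 1, 0, 0, 0); (0, 0, 0, 0, 3))


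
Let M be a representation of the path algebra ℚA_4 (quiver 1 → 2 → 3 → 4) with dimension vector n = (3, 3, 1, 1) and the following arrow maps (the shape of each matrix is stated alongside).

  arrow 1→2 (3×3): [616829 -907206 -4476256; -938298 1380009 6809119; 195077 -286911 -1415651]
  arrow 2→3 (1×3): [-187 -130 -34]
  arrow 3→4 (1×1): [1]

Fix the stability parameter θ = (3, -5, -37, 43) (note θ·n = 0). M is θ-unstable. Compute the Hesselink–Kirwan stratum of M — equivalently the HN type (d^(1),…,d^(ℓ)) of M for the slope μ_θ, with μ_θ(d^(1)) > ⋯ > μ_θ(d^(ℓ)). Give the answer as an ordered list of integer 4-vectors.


Interval decomposition of M: I[1,1], I[1,2], I[1,4], I[2,2].
HN type (ℓ=5): μ^(1)=43; μ^(2)=3; μ^(3)=-1; μ^(4)=-5; μ^(5)=-13

((0, 0, 0, 1); (1, 0, 0, 0); (1, 1, 0, 0); (0, 1, 0, 0); (1, 1, 1, 0))


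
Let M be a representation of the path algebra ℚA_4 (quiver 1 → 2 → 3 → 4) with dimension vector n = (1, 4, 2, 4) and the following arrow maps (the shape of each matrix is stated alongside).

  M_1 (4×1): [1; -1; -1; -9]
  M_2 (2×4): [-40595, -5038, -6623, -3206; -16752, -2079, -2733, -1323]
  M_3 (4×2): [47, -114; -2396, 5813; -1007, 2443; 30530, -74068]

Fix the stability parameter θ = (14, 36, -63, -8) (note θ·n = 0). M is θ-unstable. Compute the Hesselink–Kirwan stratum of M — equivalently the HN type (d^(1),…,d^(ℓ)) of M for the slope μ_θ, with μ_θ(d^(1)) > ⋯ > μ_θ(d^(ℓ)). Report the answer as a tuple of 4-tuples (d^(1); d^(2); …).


Via rank(M_{q-1}∘⋯∘M_p): M ≅ I[1,4], I[2,2]^2, I[2,4], I[4,4]^2.
μ_θ-semistable layers: μ^(1)=36; μ^(2)=-21/4; μ^(3)=-8; μ^(4)=-27/2

((0, 2, 0, 0); (1, 1, 1, 1); (0, 0, 0, 3); (0, 1, 1, 0))


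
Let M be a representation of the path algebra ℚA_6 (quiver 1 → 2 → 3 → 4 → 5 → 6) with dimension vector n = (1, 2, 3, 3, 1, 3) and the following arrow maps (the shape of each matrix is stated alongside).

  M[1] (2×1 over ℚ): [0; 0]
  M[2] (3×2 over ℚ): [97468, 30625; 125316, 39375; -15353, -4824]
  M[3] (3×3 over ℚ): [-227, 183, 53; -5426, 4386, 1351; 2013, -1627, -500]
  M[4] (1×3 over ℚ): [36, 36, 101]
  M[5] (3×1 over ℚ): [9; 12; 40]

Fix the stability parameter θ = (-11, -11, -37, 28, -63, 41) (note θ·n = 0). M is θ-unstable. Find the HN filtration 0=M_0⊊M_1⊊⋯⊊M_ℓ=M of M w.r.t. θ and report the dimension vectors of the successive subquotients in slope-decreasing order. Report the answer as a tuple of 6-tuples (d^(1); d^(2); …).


Interval decomposition of M: I[1,1], I[2,4], I[2,6], I[3,4], I[6,6]^2.
HN type (ℓ=6): μ^(1)=41; μ^(2)=28; μ^(3)=-11; μ^(4)=-35/2; μ^(5)=-24; μ^(6)=-37

((0, 0, 0, 0, 0, 3); (0, 0, 0, 2, 0, 0); (1, 0, 0, 0, 0, 0); (0, 0, 0, 1, 1, 0); (0, 2, 2, 0, 0, 0); (0, 0, 1, 0, 0, 0))


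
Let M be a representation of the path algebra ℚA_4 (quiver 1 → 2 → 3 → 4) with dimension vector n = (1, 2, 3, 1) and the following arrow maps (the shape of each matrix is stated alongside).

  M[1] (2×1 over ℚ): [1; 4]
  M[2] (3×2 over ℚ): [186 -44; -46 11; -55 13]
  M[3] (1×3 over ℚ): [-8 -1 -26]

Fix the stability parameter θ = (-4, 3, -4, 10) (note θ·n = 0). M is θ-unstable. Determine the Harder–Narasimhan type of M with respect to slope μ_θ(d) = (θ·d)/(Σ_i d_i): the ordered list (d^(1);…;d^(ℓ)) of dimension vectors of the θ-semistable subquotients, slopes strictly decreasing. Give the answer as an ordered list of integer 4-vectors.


Interval decomposition of M: I[1,3], I[2,4], I[3,3].
HN type (ℓ=3): μ^(1)=10; μ^(2)=-1/2; μ^(3)=-4

((0, 0, 0, 1); (0, 2, 2, 0); (1, 0, 1, 0))
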